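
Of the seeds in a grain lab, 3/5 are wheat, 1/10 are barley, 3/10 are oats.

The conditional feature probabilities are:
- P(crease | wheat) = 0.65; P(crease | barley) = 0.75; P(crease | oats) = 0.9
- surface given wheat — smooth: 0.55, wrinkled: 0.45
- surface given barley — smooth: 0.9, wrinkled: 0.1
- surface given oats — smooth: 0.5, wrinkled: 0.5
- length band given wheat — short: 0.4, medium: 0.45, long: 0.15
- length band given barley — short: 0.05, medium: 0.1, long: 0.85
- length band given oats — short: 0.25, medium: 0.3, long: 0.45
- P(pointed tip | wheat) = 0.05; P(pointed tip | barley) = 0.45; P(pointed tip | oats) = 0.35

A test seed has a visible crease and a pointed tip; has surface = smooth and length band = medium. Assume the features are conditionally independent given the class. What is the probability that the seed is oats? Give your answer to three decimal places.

0.643

wheat: 0.6 × 0.65 × 0.55 × 0.45 × 0.05 = 0.00482625
barley: 0.1 × 0.75 × 0.9 × 0.1 × 0.45 = 0.0030375
oats: 0.3 × 0.9 × 0.5 × 0.3 × 0.35 = 0.014175
P(oats | x) = 0.014175 / 0.02203875 ≈ 0.643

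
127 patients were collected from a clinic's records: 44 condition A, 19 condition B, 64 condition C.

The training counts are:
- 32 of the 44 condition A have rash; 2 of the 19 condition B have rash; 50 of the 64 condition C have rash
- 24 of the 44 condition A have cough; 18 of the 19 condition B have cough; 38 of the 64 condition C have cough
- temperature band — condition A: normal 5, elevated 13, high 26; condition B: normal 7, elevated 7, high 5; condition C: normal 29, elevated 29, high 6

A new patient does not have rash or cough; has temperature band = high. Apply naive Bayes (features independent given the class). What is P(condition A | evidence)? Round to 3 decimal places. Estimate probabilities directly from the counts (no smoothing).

condition A: (44/127) × (12/44) × (20/44) × (26/44) ≈ 0.0253791
condition B: (19/127) × (17/19) × (1/19) × (5/19) ≈ 0.00185399
condition C: (64/127) × (14/64) × (26/64) × (6/64) ≈ 0.00419845
P(condition A | x) = 0.0253791 / 0.03143154 ≈ 0.807

0.807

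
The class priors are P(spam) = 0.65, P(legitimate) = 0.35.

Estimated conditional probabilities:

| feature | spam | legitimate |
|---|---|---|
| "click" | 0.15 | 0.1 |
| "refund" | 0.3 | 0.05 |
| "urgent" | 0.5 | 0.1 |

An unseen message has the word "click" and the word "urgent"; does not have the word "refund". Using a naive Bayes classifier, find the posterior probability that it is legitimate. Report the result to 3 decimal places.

spam: 0.65 × 0.15 × (1−0.3) × 0.5 = 0.034125
legitimate: 0.35 × 0.1 × (1−0.05) × 0.1 = 0.003325
P(legitimate | x) = 0.003325 / 0.03745 ≈ 0.089

0.089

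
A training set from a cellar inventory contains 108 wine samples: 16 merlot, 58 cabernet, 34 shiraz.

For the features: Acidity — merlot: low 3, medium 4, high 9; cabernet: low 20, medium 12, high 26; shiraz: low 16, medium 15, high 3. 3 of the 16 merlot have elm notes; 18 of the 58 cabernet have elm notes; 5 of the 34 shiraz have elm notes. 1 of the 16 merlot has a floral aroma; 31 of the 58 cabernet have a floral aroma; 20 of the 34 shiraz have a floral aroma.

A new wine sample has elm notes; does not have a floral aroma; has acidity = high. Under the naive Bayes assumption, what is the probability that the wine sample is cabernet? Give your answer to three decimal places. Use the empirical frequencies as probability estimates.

0.680

merlot: (16/108) × (9/16) × (3/16) × (15/16) = 0.0146484375
cabernet: (58/108) × (26/58) × (18/58) × (27/58) ≈ 0.03478
shiraz: (34/108) × (3/34) × (5/34) × (14/34) ≈ 0.00168205
P(cabernet | x) = 0.03478 / 0.0511104875 ≈ 0.680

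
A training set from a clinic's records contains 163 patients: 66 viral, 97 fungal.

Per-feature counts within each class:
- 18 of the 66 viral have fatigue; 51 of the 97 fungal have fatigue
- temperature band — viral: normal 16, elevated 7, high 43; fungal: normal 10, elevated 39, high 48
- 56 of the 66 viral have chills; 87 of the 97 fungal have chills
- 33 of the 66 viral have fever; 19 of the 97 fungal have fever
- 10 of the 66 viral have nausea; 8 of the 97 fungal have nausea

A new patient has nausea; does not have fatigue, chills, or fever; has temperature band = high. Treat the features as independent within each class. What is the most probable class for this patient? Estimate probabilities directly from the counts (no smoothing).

viral: (66/163) × (48/66) × (43/66) × (10/66) × (33/66) × (10/66) ≈ 0.00220222
fungal: (97/163) × (46/97) × (48/97) × (10/97) × (78/97) × (8/97) ≈ 0.000954793
Highest score → viral.

viral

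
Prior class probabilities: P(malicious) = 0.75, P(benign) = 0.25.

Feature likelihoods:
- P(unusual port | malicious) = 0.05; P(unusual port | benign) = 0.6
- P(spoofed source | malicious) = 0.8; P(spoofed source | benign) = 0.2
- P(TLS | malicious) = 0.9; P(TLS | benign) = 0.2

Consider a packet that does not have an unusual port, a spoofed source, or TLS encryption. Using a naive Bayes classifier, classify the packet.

benign

malicious: 0.75 × (1−0.05) × (1−0.8) × (1−0.9) = 0.01425
benign: 0.25 × (1−0.6) × (1−0.2) × (1−0.2) = 0.064
Highest score → benign.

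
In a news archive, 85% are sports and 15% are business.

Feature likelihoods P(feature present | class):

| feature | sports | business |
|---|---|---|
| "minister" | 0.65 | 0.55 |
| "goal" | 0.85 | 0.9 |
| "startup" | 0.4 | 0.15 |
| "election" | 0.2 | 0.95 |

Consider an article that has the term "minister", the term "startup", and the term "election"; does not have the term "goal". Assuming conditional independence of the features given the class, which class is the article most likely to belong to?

sports: 0.85 × 0.65 × (1−0.85) × 0.4 × 0.2 = 0.00663
business: 0.15 × 0.55 × (1−0.9) × 0.15 × 0.95 = 0.001175625
Highest score → sports.

sports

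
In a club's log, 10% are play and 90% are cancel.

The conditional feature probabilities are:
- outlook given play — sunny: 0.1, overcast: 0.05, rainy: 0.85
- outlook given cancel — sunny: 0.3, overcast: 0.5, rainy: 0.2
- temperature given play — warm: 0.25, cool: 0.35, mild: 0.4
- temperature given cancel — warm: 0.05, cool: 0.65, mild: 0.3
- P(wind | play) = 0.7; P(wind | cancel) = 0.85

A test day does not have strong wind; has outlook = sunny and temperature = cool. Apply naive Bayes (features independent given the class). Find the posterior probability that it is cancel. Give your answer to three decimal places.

0.962

play: 0.1 × 0.1 × 0.35 × (1−0.7) = 0.00105
cancel: 0.9 × 0.3 × 0.65 × (1−0.85) = 0.026325
P(cancel | x) = 0.026325 / 0.027375 ≈ 0.962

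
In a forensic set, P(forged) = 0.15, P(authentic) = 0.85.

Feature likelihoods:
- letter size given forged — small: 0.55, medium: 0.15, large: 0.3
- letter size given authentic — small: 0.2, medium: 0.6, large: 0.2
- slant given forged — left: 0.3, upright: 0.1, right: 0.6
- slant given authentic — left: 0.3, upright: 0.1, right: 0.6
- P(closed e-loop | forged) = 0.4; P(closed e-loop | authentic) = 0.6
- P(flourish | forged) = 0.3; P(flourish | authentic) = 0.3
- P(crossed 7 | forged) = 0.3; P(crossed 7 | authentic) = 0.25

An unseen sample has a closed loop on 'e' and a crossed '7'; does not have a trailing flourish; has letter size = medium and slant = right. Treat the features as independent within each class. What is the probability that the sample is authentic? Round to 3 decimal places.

0.966

forged: 0.15 × 0.15 × 0.6 × 0.4 × (1−0.3) × 0.3 = 0.001134
authentic: 0.85 × 0.6 × 0.6 × 0.6 × (1−0.3) × 0.25 = 0.03213
P(authentic | x) = 0.03213 / 0.033264 ≈ 0.966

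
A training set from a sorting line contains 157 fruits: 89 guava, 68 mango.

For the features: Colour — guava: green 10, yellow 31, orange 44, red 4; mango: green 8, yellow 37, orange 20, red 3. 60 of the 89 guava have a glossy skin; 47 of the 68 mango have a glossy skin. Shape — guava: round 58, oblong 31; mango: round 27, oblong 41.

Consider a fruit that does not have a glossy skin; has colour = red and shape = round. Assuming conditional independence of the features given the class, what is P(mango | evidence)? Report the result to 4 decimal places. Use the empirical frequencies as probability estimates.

guava: (89/157) × (4/89) × (29/89) × (58/89) ≈ 0.00541011
mango: (68/157) × (3/68) × (21/68) × (27/68) ≈ 0.00234308
P(mango | x) = 0.00234308 / 0.00775319 ≈ 0.3022

0.3022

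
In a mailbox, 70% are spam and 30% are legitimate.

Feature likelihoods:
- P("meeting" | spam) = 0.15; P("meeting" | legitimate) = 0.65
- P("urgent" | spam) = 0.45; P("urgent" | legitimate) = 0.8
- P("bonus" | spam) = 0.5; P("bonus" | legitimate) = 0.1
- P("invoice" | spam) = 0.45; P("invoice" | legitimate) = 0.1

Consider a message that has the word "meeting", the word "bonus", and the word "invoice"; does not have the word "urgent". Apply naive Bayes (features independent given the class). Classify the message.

spam: 0.7 × 0.15 × (1−0.45) × 0.5 × 0.45 = 0.01299375
legitimate: 0.3 × 0.65 × (1−0.8) × 0.1 × 0.1 = 0.00039
Highest score → spam.

spam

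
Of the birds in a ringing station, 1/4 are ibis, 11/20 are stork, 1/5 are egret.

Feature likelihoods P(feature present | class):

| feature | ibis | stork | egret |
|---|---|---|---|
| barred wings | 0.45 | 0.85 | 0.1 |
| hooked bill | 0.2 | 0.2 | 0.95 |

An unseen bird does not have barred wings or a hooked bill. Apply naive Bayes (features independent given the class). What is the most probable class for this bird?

ibis: 0.25 × (1−0.45) × (1−0.2) = 0.11
stork: 0.55 × (1−0.85) × (1−0.2) = 0.066
egret: 0.2 × (1−0.1) × (1−0.95) = 0.009
Highest score → ibis.

ibis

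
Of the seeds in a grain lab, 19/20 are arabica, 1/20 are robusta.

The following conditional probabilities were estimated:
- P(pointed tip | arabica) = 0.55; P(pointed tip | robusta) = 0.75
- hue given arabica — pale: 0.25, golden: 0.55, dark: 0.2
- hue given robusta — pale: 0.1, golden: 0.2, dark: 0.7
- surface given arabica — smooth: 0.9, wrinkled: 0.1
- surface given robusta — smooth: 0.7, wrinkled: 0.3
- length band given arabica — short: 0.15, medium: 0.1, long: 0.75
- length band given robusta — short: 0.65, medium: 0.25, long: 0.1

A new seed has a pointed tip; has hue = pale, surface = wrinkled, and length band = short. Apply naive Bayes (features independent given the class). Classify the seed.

arabica

arabica: 0.95 × 0.55 × 0.25 × 0.1 × 0.15 = 0.001959375
robusta: 0.05 × 0.75 × 0.1 × 0.3 × 0.65 = 0.00073125
Highest score → arabica.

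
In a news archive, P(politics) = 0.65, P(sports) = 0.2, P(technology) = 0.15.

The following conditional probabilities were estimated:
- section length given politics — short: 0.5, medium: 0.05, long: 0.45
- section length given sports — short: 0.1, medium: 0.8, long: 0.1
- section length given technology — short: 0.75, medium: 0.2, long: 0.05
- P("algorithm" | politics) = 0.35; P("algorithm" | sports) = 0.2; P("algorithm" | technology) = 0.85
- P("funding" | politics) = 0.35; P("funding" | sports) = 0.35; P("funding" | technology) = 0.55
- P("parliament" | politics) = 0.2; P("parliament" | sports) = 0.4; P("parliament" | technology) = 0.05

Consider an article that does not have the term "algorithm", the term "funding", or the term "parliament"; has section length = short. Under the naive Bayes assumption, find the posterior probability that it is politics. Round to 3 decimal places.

0.891

politics: 0.65 × 0.5 × (1−0.35) × (1−0.35) × (1−0.2) = 0.10985
sports: 0.2 × 0.1 × (1−0.2) × (1−0.35) × (1−0.4) = 0.00624
technology: 0.15 × 0.75 × (1−0.85) × (1−0.55) × (1−0.05) = 0.0072140625
P(politics | x) = 0.10985 / 0.1233040625 ≈ 0.891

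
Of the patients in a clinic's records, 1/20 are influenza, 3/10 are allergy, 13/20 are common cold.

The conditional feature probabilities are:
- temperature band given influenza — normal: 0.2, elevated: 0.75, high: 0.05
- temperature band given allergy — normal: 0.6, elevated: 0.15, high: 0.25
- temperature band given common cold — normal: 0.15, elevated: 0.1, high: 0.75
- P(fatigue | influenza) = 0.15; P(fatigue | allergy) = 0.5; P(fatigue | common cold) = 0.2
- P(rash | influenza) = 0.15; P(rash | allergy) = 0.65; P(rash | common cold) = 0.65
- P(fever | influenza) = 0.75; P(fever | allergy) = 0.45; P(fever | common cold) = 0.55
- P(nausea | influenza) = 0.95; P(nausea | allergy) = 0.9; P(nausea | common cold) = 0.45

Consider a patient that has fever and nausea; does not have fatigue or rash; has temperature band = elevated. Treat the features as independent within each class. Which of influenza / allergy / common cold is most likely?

influenza: 0.05 × 0.75 × (1−0.15) × (1−0.15) × 0.75 × 0.95 = 0.019304296875
allergy: 0.3 × 0.15 × (1−0.5) × (1−0.65) × 0.45 × 0.9 = 0.003189375
common cold: 0.65 × 0.1 × (1−0.2) × (1−0.65) × 0.55 × 0.45 = 0.0045045
Highest score → influenza.

influenza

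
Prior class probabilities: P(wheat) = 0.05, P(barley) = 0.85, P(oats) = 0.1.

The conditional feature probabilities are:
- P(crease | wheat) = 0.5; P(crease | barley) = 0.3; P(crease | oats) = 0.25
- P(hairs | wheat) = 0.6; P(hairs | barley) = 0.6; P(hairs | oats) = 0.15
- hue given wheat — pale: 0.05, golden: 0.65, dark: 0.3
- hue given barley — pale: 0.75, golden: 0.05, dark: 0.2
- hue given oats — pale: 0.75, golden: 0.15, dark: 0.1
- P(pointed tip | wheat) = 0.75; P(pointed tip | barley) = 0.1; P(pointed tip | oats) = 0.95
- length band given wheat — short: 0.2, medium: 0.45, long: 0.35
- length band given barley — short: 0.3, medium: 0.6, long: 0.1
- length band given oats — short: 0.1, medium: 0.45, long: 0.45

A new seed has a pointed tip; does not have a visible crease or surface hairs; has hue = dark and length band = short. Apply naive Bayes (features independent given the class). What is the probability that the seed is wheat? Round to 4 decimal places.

0.1812

wheat: 0.05 × (1−0.5) × (1−0.6) × 0.3 × 0.75 × 0.2 = 0.00045
barley: 0.85 × (1−0.3) × (1−0.6) × 0.2 × 0.1 × 0.3 = 0.001428
oats: 0.1 × (1−0.25) × (1−0.15) × 0.1 × 0.95 × 0.1 = 0.000605625
P(wheat | x) = 0.00045 / 0.002483625 ≈ 0.1812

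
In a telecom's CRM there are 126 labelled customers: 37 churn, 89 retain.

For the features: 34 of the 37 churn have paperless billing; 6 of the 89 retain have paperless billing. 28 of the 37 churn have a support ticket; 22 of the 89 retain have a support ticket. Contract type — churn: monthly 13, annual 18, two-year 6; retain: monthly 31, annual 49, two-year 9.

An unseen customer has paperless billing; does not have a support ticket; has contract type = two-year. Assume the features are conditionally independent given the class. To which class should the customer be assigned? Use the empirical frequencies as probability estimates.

churn

churn: (37/126) × (34/37) × (9/37) × (6/37) ≈ 0.0106438
retain: (89/126) × (6/89) × (67/89) × (9/89) ≈ 0.00362508
Highest score → churn.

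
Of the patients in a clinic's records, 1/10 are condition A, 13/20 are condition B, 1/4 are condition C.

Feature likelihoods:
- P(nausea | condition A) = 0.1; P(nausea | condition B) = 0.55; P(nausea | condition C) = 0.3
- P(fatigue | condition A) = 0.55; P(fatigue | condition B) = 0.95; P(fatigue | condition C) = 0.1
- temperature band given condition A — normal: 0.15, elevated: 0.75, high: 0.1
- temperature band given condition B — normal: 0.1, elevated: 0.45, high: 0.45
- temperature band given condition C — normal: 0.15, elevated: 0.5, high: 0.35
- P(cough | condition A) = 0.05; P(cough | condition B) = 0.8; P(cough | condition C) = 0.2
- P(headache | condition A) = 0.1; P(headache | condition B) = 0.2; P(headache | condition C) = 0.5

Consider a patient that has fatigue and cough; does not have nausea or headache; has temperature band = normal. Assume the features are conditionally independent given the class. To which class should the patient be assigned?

condition A: 0.1 × (1−0.1) × 0.55 × 0.15 × 0.05 × (1−0.1) = 0.000334125
condition B: 0.65 × (1−0.55) × 0.95 × 0.1 × 0.8 × (1−0.2) = 0.017784
condition C: 0.25 × (1−0.3) × 0.1 × 0.15 × 0.2 × (1−0.5) = 0.0002625
Highest score → condition B.

condition B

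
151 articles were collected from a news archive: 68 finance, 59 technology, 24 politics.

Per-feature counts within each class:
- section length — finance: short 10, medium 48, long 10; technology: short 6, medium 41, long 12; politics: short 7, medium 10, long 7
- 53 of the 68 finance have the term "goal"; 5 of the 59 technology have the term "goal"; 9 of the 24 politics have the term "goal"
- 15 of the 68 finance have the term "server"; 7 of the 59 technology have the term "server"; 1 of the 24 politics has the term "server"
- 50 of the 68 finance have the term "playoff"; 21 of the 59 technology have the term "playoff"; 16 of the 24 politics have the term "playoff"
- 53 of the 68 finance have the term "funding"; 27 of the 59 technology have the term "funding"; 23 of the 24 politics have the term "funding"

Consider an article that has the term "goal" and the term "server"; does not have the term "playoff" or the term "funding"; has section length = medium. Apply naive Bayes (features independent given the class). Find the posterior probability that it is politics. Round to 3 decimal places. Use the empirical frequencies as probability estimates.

finance: (68/151) × (48/68) × (53/68) × (15/68) × (18/68) × (15/68) ≈ 0.00319124
technology: (59/151) × (41/59) × (5/59) × (7/59) × (38/59) × (32/59) ≈ 0.000953675
politics: (24/151) × (10/24) × (9/24) × (1/24) × (8/24) × (1/24) ≈ 0.0000143718
P(politics | x) = 0.0000143718 / 0.0041592868 ≈ 0.003

0.003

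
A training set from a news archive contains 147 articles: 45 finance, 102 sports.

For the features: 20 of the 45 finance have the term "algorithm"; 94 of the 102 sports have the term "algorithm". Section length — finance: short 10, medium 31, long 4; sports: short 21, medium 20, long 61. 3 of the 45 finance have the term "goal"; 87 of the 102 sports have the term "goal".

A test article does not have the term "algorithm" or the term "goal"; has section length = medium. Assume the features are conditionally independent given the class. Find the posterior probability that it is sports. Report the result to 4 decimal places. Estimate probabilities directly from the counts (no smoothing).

0.0141

finance: (45/147) × (25/45) × (31/45) × (42/45) ≈ 0.109347
sports: (102/147) × (8/102) × (20/102) × (15/102) ≈ 0.00156926
P(sports | x) = 0.00156926 / 0.11091626 ≈ 0.0141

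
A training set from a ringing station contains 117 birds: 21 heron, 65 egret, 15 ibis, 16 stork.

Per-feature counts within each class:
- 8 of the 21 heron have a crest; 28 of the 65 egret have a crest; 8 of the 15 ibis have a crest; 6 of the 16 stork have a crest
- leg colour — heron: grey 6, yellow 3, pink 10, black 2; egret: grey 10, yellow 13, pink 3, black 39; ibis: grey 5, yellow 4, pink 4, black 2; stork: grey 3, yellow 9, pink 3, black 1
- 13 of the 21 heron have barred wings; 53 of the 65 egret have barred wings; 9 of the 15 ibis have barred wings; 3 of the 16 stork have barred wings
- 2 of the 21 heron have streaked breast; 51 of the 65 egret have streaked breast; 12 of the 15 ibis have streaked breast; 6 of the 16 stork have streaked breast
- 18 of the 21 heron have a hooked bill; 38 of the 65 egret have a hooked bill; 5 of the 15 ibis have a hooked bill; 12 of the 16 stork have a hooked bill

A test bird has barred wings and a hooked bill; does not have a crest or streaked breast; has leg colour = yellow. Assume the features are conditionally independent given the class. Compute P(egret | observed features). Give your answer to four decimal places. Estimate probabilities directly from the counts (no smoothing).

heron: (21/117) × (13/21) × (3/21) × (13/21) × (19/21) × (18/21) ≈ 0.00762028
egret: (65/117) × (37/65) × (13/65) × (53/65) × (14/65) × (38/65) ≈ 0.00649372
ibis: (15/117) × (7/15) × (4/15) × (9/15) × (3/15) × (5/15) ≈ 0.000638177
stork: (16/117) × (10/16) × (9/16) × (3/16) × (10/16) × (12/16) ≈ 0.00422551
P(egret | x) = 0.00649372 / 0.018977687 ≈ 0.3422

0.3422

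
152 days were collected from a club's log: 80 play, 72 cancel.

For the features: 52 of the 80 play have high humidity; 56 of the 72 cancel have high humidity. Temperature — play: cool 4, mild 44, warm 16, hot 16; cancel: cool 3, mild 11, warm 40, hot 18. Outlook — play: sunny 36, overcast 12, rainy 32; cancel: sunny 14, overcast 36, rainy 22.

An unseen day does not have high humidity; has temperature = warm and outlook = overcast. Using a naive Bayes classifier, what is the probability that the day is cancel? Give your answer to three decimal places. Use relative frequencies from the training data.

play: (80/152) × (28/80) × (16/80) × (12/80) ≈ 0.00552632
cancel: (72/152) × (16/72) × (40/72) × (36/72) ≈ 0.0292398
P(cancel | x) = 0.0292398 / 0.03476612 ≈ 0.841

0.841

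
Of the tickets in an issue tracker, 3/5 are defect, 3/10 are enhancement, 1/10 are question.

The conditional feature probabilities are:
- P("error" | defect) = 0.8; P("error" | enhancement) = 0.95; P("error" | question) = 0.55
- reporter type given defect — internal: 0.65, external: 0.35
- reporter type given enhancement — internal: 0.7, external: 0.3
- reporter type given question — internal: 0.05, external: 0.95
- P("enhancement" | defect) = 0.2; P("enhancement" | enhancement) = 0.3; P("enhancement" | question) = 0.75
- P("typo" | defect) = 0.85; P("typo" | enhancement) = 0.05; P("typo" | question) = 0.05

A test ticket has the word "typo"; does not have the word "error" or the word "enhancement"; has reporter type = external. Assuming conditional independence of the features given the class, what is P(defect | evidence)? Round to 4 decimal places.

defect: 0.6 × (1−0.8) × 0.35 × (1−0.2) × 0.85 = 0.02856
enhancement: 0.3 × (1−0.95) × 0.3 × (1−0.3) × 0.05 = 0.0001575
question: 0.1 × (1−0.55) × 0.95 × (1−0.75) × 0.05 = 0.000534375
P(defect | x) = 0.02856 / 0.029251875 ≈ 0.9763

0.9763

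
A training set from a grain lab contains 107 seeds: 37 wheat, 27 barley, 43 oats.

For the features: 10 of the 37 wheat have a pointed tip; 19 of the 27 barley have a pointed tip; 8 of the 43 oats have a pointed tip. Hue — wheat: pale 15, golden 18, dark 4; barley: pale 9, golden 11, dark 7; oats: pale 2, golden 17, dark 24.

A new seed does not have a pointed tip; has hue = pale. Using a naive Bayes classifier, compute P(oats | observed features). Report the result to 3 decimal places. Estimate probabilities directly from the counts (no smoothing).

wheat: (37/107) × (27/37) × (15/37) ≈ 0.102299
barley: (27/107) × (8/27) × (9/27) ≈ 0.0249221
oats: (43/107) × (35/43) × (2/43) ≈ 0.0152141
P(oats | x) = 0.0152141 / 0.1424352 ≈ 0.107

0.107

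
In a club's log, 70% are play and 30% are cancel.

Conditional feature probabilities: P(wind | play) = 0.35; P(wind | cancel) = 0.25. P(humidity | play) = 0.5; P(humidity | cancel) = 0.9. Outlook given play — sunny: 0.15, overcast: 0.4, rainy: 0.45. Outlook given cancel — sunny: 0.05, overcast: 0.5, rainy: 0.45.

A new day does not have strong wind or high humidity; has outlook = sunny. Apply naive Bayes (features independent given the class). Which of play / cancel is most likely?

play

play: 0.7 × (1−0.35) × (1−0.5) × 0.15 = 0.034125
cancel: 0.3 × (1−0.25) × (1−0.9) × 0.05 = 0.001125
Highest score → play.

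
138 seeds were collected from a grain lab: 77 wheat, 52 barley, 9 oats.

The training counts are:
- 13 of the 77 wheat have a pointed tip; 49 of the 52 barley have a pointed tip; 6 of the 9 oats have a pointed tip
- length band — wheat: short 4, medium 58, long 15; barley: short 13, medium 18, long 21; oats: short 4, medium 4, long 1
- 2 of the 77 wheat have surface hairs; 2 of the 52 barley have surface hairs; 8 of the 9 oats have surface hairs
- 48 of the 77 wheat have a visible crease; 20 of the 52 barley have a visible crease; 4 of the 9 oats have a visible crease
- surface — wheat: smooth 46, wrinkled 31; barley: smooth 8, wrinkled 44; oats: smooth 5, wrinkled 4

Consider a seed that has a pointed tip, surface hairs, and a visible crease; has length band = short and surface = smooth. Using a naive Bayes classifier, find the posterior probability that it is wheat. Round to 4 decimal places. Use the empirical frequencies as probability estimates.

0.0105

wheat: (77/138) × (13/77) × (4/77) × (2/77) × (48/77) × (46/77) ≈ 0.0000473359
barley: (52/138) × (49/52) × (13/52) × (2/52) × (20/52) × (8/52) ≈ 0.000202021
oats: (9/138) × (6/9) × (4/9) × (8/9) × (4/9) × (5/9) ≈ 0.00424114
P(wheat | x) = 0.0000473359 / 0.0044904969 ≈ 0.0105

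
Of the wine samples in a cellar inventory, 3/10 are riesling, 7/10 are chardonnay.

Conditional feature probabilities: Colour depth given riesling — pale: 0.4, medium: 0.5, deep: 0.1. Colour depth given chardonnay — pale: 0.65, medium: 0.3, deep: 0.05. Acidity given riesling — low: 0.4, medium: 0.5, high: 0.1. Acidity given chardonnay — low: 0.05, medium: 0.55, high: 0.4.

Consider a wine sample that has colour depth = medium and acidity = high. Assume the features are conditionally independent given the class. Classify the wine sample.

riesling: 0.3 × 0.5 × 0.1 = 0.015
chardonnay: 0.7 × 0.3 × 0.4 = 0.084
Highest score → chardonnay.

chardonnay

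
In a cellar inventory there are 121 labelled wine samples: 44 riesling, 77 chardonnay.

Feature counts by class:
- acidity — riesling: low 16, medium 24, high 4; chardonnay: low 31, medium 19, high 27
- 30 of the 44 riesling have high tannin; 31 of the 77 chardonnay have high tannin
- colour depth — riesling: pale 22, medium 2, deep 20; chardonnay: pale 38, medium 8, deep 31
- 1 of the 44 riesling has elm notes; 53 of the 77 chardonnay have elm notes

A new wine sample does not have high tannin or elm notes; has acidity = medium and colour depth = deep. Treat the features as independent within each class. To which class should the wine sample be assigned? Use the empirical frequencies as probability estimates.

riesling: (44/121) × (24/44) × (14/44) × (20/44) × (43/44) ≈ 0.0280346
chardonnay: (77/121) × (19/77) × (46/77) × (31/77) × (24/77) ≈ 0.0117714
Highest score → riesling.

riesling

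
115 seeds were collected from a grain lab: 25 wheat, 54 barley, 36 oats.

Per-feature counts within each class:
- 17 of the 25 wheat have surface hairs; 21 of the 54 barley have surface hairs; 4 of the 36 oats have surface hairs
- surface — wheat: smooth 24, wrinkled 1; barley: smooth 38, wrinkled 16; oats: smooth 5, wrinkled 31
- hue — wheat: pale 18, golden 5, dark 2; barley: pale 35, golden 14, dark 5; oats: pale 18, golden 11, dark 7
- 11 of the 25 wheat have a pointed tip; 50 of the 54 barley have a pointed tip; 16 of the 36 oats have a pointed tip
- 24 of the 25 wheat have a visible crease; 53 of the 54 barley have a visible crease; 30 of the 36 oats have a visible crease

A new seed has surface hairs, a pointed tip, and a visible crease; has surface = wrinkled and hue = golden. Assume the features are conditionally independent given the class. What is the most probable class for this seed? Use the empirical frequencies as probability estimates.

wheat: (25/115) × (17/25) × (1/25) × (5/25) × (11/25) × (24/25) ≈ 0.000499534
barley: (54/115) × (21/54) × (16/54) × (14/54) × (50/54) × (53/54) ≈ 0.0127479
oats: (36/115) × (4/36) × (31/36) × (11/36) × (16/36) × (30/36) ≈ 0.00338959
Highest score → barley.

barley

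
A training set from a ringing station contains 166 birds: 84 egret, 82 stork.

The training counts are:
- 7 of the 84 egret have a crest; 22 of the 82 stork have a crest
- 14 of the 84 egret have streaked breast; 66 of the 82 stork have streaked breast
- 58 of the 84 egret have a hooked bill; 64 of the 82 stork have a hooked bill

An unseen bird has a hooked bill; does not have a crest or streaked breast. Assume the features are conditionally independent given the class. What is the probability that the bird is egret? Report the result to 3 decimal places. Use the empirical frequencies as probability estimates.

0.829

egret: (84/166) × (77/84) × (70/84) × (58/84) ≈ 0.266901
stork: (82/166) × (60/82) × (16/82) × (64/82) ≈ 0.0550447
P(egret | x) = 0.266901 / 0.3219457 ≈ 0.829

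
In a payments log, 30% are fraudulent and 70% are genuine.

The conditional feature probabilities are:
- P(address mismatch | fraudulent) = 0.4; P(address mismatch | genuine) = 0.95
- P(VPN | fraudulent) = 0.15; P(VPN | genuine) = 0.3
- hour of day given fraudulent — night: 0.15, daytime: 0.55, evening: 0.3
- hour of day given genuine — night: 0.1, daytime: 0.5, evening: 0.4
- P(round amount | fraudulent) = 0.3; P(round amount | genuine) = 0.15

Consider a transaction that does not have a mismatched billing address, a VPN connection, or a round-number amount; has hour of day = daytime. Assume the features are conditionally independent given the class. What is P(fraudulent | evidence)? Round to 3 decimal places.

0.850

fraudulent: 0.3 × (1−0.4) × (1−0.15) × 0.55 × (1−0.3) = 0.058905
genuine: 0.7 × (1−0.95) × (1−0.3) × 0.5 × (1−0.15) = 0.0104125
P(fraudulent | x) = 0.058905 / 0.0693175 ≈ 0.850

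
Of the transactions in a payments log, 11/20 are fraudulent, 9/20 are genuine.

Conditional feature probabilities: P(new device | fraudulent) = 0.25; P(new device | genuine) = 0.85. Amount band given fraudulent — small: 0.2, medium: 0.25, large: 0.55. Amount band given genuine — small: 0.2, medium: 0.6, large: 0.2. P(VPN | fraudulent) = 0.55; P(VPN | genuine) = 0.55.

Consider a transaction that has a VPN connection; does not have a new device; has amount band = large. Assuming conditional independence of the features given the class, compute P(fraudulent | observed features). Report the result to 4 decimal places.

0.9438

fraudulent: 0.55 × (1−0.25) × 0.55 × 0.55 = 0.12478125
genuine: 0.45 × (1−0.85) × 0.2 × 0.55 = 0.007425
P(fraudulent | x) = 0.12478125 / 0.13220625 ≈ 0.9438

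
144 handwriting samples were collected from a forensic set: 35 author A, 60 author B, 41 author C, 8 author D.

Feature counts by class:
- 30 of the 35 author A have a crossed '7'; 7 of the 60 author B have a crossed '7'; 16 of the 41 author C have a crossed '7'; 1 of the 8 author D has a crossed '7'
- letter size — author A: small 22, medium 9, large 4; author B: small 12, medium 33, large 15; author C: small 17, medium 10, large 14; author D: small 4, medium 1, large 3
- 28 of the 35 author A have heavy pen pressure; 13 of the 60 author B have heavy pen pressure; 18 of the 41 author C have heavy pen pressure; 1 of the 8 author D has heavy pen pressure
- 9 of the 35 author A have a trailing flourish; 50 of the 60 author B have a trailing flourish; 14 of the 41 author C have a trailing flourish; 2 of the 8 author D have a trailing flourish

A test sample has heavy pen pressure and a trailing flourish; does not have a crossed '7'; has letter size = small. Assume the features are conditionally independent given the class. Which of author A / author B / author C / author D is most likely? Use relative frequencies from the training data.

author B

author A: (35/144) × (5/35) × (22/35) × (28/35) × (9/35) ≈ 0.0044898
author B: (60/144) × (53/60) × (12/60) × (13/60) × (50/60) ≈ 0.0132909
author C: (41/144) × (25/41) × (17/41) × (18/41) × (14/41) ≈ 0.0107913
author D: (8/144) × (7/8) × (4/8) × (1/8) × (2/8) ≈ 0.000759549
Highest score → author B.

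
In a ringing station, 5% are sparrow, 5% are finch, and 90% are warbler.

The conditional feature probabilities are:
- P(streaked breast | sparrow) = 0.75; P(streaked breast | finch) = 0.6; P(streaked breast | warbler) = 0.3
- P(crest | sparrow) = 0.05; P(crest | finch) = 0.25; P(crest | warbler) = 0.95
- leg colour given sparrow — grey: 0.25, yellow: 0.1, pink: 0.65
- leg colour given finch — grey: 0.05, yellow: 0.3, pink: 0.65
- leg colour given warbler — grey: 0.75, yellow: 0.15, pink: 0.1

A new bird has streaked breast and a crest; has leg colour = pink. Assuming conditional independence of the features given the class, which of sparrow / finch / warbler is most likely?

sparrow: 0.05 × 0.75 × 0.05 × 0.65 = 0.00121875
finch: 0.05 × 0.6 × 0.25 × 0.65 = 0.004875
warbler: 0.9 × 0.3 × 0.95 × 0.1 = 0.02565
Highest score → warbler.

warbler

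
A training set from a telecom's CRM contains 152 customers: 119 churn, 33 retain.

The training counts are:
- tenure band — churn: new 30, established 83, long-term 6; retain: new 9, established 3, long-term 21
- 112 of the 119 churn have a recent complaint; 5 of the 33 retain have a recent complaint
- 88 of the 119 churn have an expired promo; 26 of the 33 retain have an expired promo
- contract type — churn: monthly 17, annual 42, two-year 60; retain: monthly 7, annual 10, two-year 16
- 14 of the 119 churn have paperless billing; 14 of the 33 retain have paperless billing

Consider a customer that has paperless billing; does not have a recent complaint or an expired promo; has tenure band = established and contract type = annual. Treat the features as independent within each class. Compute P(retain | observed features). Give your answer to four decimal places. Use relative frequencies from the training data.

0.5679

churn: (119/152) × (83/119) × (7/119) × (31/119) × (42/119) × (14/119) ≈ 0.000347443
retain: (33/152) × (3/33) × (28/33) × (7/33) × (10/33) × (14/33) ≈ 0.000456674
P(retain | x) = 0.000456674 / 0.000804117 ≈ 0.5679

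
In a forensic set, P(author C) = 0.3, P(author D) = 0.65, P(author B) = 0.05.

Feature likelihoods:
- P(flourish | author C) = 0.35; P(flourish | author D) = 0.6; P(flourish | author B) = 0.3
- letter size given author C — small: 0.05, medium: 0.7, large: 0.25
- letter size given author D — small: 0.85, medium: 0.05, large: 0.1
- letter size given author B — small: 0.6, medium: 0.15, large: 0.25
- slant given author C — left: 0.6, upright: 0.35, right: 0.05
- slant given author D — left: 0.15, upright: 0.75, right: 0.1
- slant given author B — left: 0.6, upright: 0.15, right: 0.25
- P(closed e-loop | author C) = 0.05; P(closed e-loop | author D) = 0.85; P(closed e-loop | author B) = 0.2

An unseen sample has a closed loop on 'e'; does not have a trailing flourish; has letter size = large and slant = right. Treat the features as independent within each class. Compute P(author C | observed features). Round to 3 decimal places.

author C: 0.3 × (1−0.35) × 0.25 × 0.05 × 0.05 = 0.000121875
author D: 0.65 × (1−0.6) × 0.1 × 0.1 × 0.85 = 0.00221
author B: 0.05 × (1−0.3) × 0.25 × 0.25 × 0.2 = 0.0004375
P(author C | x) = 0.000121875 / 0.002769375 ≈ 0.044

0.044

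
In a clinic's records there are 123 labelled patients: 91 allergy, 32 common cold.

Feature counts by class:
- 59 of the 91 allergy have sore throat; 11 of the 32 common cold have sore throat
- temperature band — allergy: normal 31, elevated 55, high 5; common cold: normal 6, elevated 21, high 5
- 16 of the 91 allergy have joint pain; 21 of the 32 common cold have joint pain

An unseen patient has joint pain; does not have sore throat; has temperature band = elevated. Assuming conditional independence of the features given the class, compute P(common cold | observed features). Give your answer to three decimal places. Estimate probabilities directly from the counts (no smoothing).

allergy: (91/123) × (32/91) × (55/91) × (16/91) ≈ 0.0276468
common cold: (32/123) × (21/32) × (21/32) × (21/32) ≈ 0.073528
P(common cold | x) = 0.073528 / 0.1011748 ≈ 0.727

0.727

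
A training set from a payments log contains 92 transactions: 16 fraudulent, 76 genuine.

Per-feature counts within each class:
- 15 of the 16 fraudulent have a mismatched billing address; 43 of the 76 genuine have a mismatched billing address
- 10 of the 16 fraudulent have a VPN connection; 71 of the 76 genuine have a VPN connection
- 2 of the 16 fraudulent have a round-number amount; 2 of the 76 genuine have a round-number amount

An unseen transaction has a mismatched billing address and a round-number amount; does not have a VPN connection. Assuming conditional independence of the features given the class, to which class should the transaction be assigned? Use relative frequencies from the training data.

fraudulent

fraudulent: (16/92) × (15/16) × (6/16) × (2/16) ≈ 0.00764266
genuine: (76/92) × (43/76) × (5/76) × (2/76) ≈ 0.000809195
Highest score → fraudulent.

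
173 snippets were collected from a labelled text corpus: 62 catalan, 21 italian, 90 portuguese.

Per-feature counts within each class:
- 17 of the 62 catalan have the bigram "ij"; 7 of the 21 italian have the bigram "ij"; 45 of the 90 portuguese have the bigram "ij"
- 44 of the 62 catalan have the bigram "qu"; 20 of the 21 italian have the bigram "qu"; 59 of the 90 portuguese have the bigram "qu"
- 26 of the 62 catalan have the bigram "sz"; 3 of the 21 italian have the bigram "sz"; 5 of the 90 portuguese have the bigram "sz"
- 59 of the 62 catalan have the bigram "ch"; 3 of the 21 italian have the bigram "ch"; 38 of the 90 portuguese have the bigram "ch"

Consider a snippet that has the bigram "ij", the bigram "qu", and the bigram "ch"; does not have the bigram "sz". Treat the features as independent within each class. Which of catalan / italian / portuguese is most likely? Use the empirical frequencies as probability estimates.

catalan: (62/173) × (17/62) × (44/62) × (36/62) × (59/62) ≈ 0.0385332
italian: (21/173) × (7/21) × (20/21) × (18/21) × (3/21) ≈ 0.00471865
portuguese: (90/173) × (45/90) × (59/90) × (85/90) × (38/90) ≈ 0.0679976
Highest score → portuguese.

portuguese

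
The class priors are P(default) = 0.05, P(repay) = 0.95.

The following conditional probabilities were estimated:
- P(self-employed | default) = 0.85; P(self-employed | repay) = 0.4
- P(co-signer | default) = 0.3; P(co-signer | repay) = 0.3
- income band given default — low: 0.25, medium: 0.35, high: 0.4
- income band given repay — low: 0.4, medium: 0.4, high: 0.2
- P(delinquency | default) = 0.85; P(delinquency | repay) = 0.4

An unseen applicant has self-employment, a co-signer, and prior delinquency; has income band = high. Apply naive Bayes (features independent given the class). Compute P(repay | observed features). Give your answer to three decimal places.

default: 0.05 × 0.85 × 0.3 × 0.4 × 0.85 = 0.004335
repay: 0.95 × 0.4 × 0.3 × 0.2 × 0.4 = 0.00912
P(repay | x) = 0.00912 / 0.013455 ≈ 0.678

0.678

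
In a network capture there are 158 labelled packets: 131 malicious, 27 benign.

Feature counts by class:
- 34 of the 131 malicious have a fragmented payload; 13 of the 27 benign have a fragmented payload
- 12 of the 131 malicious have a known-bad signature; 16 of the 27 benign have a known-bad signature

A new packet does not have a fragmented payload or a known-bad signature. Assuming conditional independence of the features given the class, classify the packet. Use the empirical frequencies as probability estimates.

malicious

malicious: (131/158) × (97/131) × (119/131) ≈ 0.557687
benign: (27/158) × (14/27) × (11/27) ≈ 0.0360994
Highest score → malicious.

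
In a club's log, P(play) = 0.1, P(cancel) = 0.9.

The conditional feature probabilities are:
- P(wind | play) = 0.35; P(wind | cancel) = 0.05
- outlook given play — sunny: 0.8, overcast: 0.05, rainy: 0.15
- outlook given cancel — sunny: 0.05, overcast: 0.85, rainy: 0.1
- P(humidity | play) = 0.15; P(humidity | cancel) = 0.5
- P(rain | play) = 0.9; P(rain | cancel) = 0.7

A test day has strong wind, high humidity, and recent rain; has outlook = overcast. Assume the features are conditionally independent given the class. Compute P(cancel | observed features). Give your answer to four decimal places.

play: 0.1 × 0.35 × 0.05 × 0.15 × 0.9 = 0.00023625
cancel: 0.9 × 0.05 × 0.85 × 0.5 × 0.7 = 0.0133875
P(cancel | x) = 0.0133875 / 0.01362375 ≈ 0.9827

0.9827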